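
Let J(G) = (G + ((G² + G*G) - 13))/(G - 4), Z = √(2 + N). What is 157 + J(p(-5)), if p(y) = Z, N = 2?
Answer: 317/2 ≈ 158.50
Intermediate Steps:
Z = 2 (Z = √(2 + 2) = √4 = 2)
p(y) = 2
J(G) = (-13 + G + 2*G²)/(-4 + G) (J(G) = (G + ((G² + G²) - 13))/(-4 + G) = (G + (2*G² - 13))/(-4 + G) = (G + (-13 + 2*G²))/(-4 + G) = (-13 + G + 2*G²)/(-4 + G))
157 + J(p(-5)) = 157 + (-13 + 2 + 2*2²)/(-4 + 2) = 157 + (-13 + 2 + 2*4)/(-2) = 157 - (-13 + 2 + 8)/2 = 157 - ½*(-3) = 157 + 3/2 = 317/2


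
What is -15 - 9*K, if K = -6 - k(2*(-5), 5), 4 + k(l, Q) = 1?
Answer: 12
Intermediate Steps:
k(l, Q) = -3 (k(l, Q) = -4 + 1 = -3)
K = -3 (K = -6 - 1*(-3) = -6 + 3 = -3)
-15 - 9*K = -15 - 9*(-3) = -15 + 27 = 12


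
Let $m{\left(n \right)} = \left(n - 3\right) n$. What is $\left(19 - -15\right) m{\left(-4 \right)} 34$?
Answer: $32368$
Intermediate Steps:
$m{\left(n \right)} = n \left(-3 + n\right)$ ($m{\left(n \right)} = \left(-3 + n\right) n = n \left(-3 + n\right)$)
$\left(19 - -15\right) m{\left(-4 \right)} 34 = \left(19 - -15\right) \left(- 4 \left(-3 - 4\right)\right) 34 = \left(19 + 15\right) \left(\left(-4\right) \left(-7\right)\right) 34 = 34 \cdot 28 \cdot 34 = 952 \cdot 34 = 32368$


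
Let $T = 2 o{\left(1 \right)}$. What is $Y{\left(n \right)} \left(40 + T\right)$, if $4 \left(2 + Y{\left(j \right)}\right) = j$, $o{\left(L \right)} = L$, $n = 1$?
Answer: $- \frac{147}{2} \approx -73.5$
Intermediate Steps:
$Y{\left(j \right)} = -2 + \frac{j}{4}$
$T = 2$ ($T = 2 \cdot 1 = 2$)
$Y{\left(n \right)} \left(40 + T\right) = \left(-2 + \frac{1}{4} \cdot 1\right) \left(40 + 2\right) = \left(-2 + \frac{1}{4}\right) 42 = \left(- \frac{7}{4}\right) 42 = - \frac{147}{2}$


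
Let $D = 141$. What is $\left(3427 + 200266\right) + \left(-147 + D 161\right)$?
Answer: $226247$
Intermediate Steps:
$\left(3427 + 200266\right) + \left(-147 + D 161\right) = \left(3427 + 200266\right) + \left(-147 + 141 \cdot 161\right) = 203693 + \left(-147 + 22701\right) = 203693 + 22554 = 226247$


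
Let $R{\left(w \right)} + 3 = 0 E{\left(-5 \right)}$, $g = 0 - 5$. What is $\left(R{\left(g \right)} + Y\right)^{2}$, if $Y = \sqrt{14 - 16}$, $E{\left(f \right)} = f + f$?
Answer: $\left(3 - i \sqrt{2}\right)^{2} \approx 7.0 - 8.4853 i$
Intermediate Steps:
$E{\left(f \right)} = 2 f$
$Y = i \sqrt{2}$ ($Y = \sqrt{-2} = i \sqrt{2} \approx 1.4142 i$)
$g = -5$ ($g = 0 - 5 = -5$)
$R{\left(w \right)} = -3$ ($R{\left(w \right)} = -3 + 0 \cdot 2 \left(-5\right) = -3 + 0 \left(-10\right) = -3 + 0 = -3$)
$\left(R{\left(g \right)} + Y\right)^{2} = \left(-3 + i \sqrt{2}\right)^{2}$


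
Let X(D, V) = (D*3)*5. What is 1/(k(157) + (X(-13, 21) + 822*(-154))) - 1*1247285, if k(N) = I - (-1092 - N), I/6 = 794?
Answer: -150634609451/120770 ≈ -1.2473e+6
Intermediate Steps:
I = 4764 (I = 6*794 = 4764)
k(N) = 5856 + N (k(N) = 4764 - (-1092 - N) = 4764 + (1092 + N) = 5856 + N)
X(D, V) = 15*D (X(D, V) = (3*D)*5 = 15*D)
1/(k(157) + (X(-13, 21) + 822*(-154))) - 1*1247285 = 1/((5856 + 157) + (15*(-13) + 822*(-154))) - 1*1247285 = 1/(6013 + (-195 - 126588)) - 1247285 = 1/(6013 - 126783) - 1247285 = 1/(-120770) - 1247285 = -1/120770 - 1247285 = -150634609451/120770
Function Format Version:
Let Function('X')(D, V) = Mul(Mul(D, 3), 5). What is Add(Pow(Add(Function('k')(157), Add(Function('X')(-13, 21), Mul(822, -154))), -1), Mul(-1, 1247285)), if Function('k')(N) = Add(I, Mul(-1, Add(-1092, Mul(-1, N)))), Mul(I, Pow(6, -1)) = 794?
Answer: Rational(-150634609451, 120770) ≈ -1.2473e+6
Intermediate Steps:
I = 4764 (I = Mul(6, 794) = 4764)
Function('k')(N) = Add(5856, N) (Function('k')(N) = Add(4764, Mul(-1, Add(-1092, Mul(-1, N)))) = Add(4764, Add(1092, N)) = Add(5856, N))
Function('X')(D, V) = Mul(15, D) (Function('X')(D, V) = Mul(Mul(3, D), 5) = Mul(15, D))
Add(Pow(Add(Function('k')(157), Add(Function('X')(-13, 21), Mul(822, -154))), -1), Mul(-1, 1247285)) = Add(Pow(Add(Add(5856, 157), Add(Mul(15, -13), Mul(822, -154))), -1), Mul(-1, 1247285)) = Add(Pow(Add(6013, Add(-195, -126588)), -1), -1247285) = Add(Pow(Add(6013, -126783), -1), -1247285) = Add(Pow(-120770, -1), -1247285) = Add(Rational(-1, 120770), -1247285) = Rational(-150634609451, 120770)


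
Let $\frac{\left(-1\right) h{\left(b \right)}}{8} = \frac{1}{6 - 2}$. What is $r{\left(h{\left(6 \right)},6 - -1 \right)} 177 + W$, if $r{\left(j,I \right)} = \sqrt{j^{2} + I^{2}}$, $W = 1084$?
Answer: $1084 + 177 \sqrt{53} \approx 2372.6$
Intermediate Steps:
$h{\left(b \right)} = -2$ ($h{\left(b \right)} = - \frac{8}{6 - 2} = - \frac{8}{4} = \left(-8\right) \frac{1}{4} = -2$)
$r{\left(j,I \right)} = \sqrt{I^{2} + j^{2}}$
$r{\left(h{\left(6 \right)},6 - -1 \right)} 177 + W = \sqrt{\left(6 - -1\right)^{2} + \left(-2\right)^{2}} \cdot 177 + 1084 = \sqrt{\left(6 + 1\right)^{2} + 4} \cdot 177 + 1084 = \sqrt{7^{2} + 4} \cdot 177 + 1084 = \sqrt{49 + 4} \cdot 177 + 1084 = \sqrt{53} \cdot 177 + 1084 = 177 \sqrt{53} + 1084 = 1084 + 177 \sqrt{53}$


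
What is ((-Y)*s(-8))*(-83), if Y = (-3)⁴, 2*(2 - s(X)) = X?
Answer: 40338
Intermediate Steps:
s(X) = 2 - X/2
Y = 81
((-Y)*s(-8))*(-83) = ((-1*81)*(2 - ½*(-8)))*(-83) = -81*(2 + 4)*(-83) = -81*6*(-83) = -486*(-83) = 40338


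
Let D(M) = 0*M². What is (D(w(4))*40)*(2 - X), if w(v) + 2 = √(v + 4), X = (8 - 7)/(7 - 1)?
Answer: 0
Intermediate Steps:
X = ⅙ (X = 1/6 = 1*(⅙) = ⅙ ≈ 0.16667)
w(v) = -2 + √(4 + v) (w(v) = -2 + √(v + 4) = -2 + √(4 + v))
D(M) = 0
(D(w(4))*40)*(2 - X) = (0*40)*(2 - 1*⅙) = 0*(2 - ⅙) = 0*(11/6) = 0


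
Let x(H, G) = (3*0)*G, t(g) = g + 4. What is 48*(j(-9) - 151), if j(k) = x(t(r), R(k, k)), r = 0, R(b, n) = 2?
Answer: -7248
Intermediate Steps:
t(g) = 4 + g
x(H, G) = 0 (x(H, G) = 0*G = 0)
j(k) = 0
48*(j(-9) - 151) = 48*(0 - 151) = 48*(-151) = -7248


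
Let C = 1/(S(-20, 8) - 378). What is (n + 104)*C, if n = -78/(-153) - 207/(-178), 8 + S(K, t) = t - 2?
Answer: -959297/3449640 ≈ -0.27809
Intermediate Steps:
S(K, t) = -10 + t (S(K, t) = -8 + (t - 2) = -8 + (-2 + t) = -10 + t)
n = 15185/9078 (n = -78*(-1/153) - 207*(-1/178) = 26/51 + 207/178 = 15185/9078 ≈ 1.6727)
C = -1/380 (C = 1/((-10 + 8) - 378) = 1/(-2 - 378) = 1/(-380) = -1/380 ≈ -0.0026316)
(n + 104)*C = (15185/9078 + 104)*(-1/380) = (959297/9078)*(-1/380) = -959297/3449640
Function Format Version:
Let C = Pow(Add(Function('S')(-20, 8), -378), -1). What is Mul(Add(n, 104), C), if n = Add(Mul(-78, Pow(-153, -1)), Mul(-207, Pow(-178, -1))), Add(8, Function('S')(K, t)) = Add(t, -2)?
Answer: Rational(-959297, 3449640) ≈ -0.27809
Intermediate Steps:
Function('S')(K, t) = Add(-10, t) (Function('S')(K, t) = Add(-8, Add(t, -2)) = Add(-8, Add(-2, t)) = Add(-10, t))
n = Rational(15185, 9078) (n = Add(Mul(-78, Rational(-1, 153)), Mul(-207, Rational(-1, 178))) = Add(Rational(26, 51), Rational(207, 178)) = Rational(15185, 9078) ≈ 1.6727)
C = Rational(-1, 380) (C = Pow(Add(Add(-10, 8), -378), -1) = Pow(Add(-2, -378), -1) = Pow(-380, -1) = Rational(-1, 380) ≈ -0.0026316)
Mul(Add(n, 104), C) = Mul(Add(Rational(15185, 9078), 104), Rational(-1, 380)) = Mul(Rational(959297, 9078), Rational(-1, 380)) = Rational(-959297, 3449640)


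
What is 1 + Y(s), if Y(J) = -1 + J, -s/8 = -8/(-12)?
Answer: -16/3 ≈ -5.3333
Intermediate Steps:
s = -16/3 (s = -(-64)/(-12) = -(-64)*(-1)/12 = -8*2/3 = -16/3 ≈ -5.3333)
1 + Y(s) = 1 + (-1 - 16/3) = 1 - 19/3 = -16/3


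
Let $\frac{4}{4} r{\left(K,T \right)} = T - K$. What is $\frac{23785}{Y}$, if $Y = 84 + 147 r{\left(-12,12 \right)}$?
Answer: $\frac{23785}{3612} \approx 6.585$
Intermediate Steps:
$r{\left(K,T \right)} = T - K$
$Y = 3612$ ($Y = 84 + 147 \left(12 - -12\right) = 84 + 147 \left(12 + 12\right) = 84 + 147 \cdot 24 = 84 + 3528 = 3612$)
$\frac{23785}{Y} = \frac{23785}{3612}$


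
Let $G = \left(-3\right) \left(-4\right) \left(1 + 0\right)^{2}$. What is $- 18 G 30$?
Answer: $-6480$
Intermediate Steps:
$G = 12$ ($G = 12 \cdot 1^{2} = 12 \cdot 1 = 12$)
$- 18 G 30 = \left(-18\right) 12 \cdot 30 = \left(-216\right) 30 = -6480$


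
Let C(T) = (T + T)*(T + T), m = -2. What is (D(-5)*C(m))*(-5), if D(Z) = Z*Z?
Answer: -2000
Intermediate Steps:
D(Z) = Z²
C(T) = 4*T² (C(T) = (2*T)*(2*T) = 4*T²)
(D(-5)*C(m))*(-5) = ((-5)²*(4*(-2)²))*(-5) = (25*(4*4))*(-5) = (25*16)*(-5) = 400*(-5) = -2000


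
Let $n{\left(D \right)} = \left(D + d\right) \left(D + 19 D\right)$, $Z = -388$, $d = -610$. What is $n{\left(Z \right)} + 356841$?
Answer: $8101321$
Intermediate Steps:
$n{\left(D \right)} = 20 D \left(-610 + D\right)$ ($n{\left(D \right)} = \left(D - 610\right) \left(D + 19 D\right) = \left(-610 + D\right) 20 D = 20 D \left(-610 + D\right)$)
$n{\left(Z \right)} + 356841 = 20 \left(-388\right) \left(-610 - 388\right) + 356841 = 20 \left(-388\right) \left(-998\right) + 356841 = 7744480 + 356841 = 8101321$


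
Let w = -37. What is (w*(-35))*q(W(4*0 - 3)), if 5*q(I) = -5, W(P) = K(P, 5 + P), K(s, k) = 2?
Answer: -1295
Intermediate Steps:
W(P) = 2
q(I) = -1 (q(I) = (⅕)*(-5) = -1)
(w*(-35))*q(W(4*0 - 3)) = -37*(-35)*(-1) = 1295*(-1) = -1295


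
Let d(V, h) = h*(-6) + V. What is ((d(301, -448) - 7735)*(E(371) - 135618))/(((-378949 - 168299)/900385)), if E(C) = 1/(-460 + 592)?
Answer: -12749582898642625/12039456 ≈ -1.0590e+9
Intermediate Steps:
d(V, h) = V - 6*h (d(V, h) = -6*h + V = V - 6*h)
E(C) = 1/132
((d(301, -448) - 7735)*(E(371) - 135618))/(((-378949 - 168299)/900385)) = (((301 - 6*(-448)) - 7735)*(1/132 - 135618))/(((-378949 - 168299)/900385)) = (((301 + 2688) - 7735)*(-17901575/132))/((-547248*1/900385)) = ((2989 - 7735)*(-17901575/132))/(-547248/900385) = -4746*(-17901575/132)*(-900385/547248) = (14160145825/22)*(-900385/547248) = -12749582898642625/12039456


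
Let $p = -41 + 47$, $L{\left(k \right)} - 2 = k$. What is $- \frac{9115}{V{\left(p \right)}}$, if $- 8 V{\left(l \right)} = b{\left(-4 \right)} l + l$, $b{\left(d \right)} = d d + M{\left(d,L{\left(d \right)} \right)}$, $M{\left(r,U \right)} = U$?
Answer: $\frac{7292}{9} \approx 810.22$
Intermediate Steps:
$L{\left(k \right)} = 2 + k$
$p = 6$
$b{\left(d \right)} = 2 + d + d^{2}$ ($b{\left(d \right)} = d d + \left(2 + d\right) = d^{2} + \left(2 + d\right) = 2 + d + d^{2}$)
$V{\left(l \right)} = - \frac{15 l}{8}$ ($V{\left(l \right)} = - \frac{\left(2 - 4 + \left(-4\right)^{2}\right) l + l}{8} = - \frac{\left(2 - 4 + 16\right) l + l}{8} = - \frac{14 l + l}{8} = - \frac{15 l}{8}$)
$- \frac{9115}{V{\left(p \right)}} = - \frac{9115}{\left(- \frac{15}{8}\right) 6} = - \frac{9115}{- \frac{45}{4}} = \left(-9115\right) \left(- \frac{4}{45}\right) = \frac{7292}{9}$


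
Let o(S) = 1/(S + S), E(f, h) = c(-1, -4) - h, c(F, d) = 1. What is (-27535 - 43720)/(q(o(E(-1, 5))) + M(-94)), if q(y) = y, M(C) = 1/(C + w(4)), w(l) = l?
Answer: 25651800/49 ≈ 5.2351e+5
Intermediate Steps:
E(f, h) = 1 - h
o(S) = 1/(2*S)
M(C) = 1/(4 + C) (M(C) = 1/(C + 4) = 1/(4 + C))
(-27535 - 43720)/(q(o(E(-1, 5))) + M(-94)) = (-27535 - 43720)/(1/(2*(1 - 1*5)) + 1/(4 - 94)) = -71255/(1/(2*(1 - 5)) + 1/(-90)) = -71255/((1/2)/(-4) - 1/90) = -71255/((1/2)*(-1/4) - 1/90) = -71255/(-1/8 - 1/90) = -71255/(-49/360) = -71255*(-360/49) = 25651800/49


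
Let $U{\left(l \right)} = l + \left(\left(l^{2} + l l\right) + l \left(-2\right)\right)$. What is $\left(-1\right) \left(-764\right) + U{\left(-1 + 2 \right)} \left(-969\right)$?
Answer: $-205$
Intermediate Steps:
$U{\left(l \right)} = - l + 2 l^{2}$ ($U{\left(l \right)} = l - \left(- 2 l^{2} + 2 l\right) = l + \left(2 l^{2} - 2 l\right) = l + \left(- 2 l + 2 l^{2}\right) = - l + 2 l^{2}$)
$\left(-1\right) \left(-764\right) + U{\left(-1 + 2 \right)} \left(-969\right) = \left(-1\right) \left(-764\right) + \left(-1 + 2\right) \left(-1 + 2 \left(-1 + 2\right)\right) \left(-969\right) = 764 + 1 \left(-1 + 2 \cdot 1\right) \left(-969\right) = 764 + 1 \left(-1 + 2\right) \left(-969\right) = 764 + 1 \cdot 1 \left(-969\right) = 764 + 1 \left(-969\right) = 764 - 969 = -205$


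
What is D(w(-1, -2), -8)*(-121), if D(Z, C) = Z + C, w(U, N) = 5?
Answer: 363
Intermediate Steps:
D(Z, C) = C + Z
D(w(-1, -2), -8)*(-121) = (-8 + 5)*(-121) = -3*(-121) = 363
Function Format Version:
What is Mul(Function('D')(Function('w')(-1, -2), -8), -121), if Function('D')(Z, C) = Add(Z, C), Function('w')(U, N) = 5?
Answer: 363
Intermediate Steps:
Function('D')(Z, C) = Add(C, Z)
Mul(Function('D')(Function('w')(-1, -2), -8), -121) = Mul(Add(-8, 5), -121) = Mul(-3, -121) = 363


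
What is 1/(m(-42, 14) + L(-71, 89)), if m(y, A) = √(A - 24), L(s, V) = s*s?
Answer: 5041/25411691 - I*√10/25411691 ≈ 0.00019837 - 1.2444e-7*I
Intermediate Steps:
L(s, V) = s²
m(y, A) = √(-24 + A)
1/(m(-42, 14) + L(-71, 89)) = 1/(√(-24 + 14) + (-71)²) = 1/(√(-10) + 5041) = 1/(I*√10 + 5041) = 1/(5041 + I*√10)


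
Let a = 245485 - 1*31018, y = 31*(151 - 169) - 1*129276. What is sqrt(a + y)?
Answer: sqrt(84633) ≈ 290.92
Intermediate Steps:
y = -129834 (y = 31*(-18) - 129276 = -558 - 129276 = -129834)
a = 214467 (a = 245485 - 31018 = 214467)
sqrt(a + y) = sqrt(214467 - 129834) = sqrt(84633)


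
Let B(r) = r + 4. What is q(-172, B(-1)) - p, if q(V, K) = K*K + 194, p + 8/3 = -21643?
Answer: 65546/3 ≈ 21849.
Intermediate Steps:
p = -64937/3 (p = -8/3 - 21643 = -64937/3 ≈ -21646.)
B(r) = 4 + r
q(V, K) = 194 + K² (q(V, K) = K² + 194 = 194 + K²)
q(-172, B(-1)) - p = (194 + (4 - 1)²) - 1*(-64937/3) = (194 + 3²) + 64937/3 = (194 + 9) + 64937/3 = 203 + 64937/3 = 65546/3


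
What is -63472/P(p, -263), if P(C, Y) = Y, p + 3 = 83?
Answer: 63472/263 ≈ 241.34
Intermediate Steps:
p = 80 (p = -3 + 83 = 80)
-63472/P(p, -263) = -63472/(-263) = -63472*(-1/263) = 63472/263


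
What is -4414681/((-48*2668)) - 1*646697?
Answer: -82814189927/128064 ≈ -6.4666e+5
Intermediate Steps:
-4414681/((-48*2668)) - 1*646697 = -4414681/(-128064) - 646697 = -4414681*(-1/128064) - 646697 = 4414681/128064 - 646697 = -82814189927/128064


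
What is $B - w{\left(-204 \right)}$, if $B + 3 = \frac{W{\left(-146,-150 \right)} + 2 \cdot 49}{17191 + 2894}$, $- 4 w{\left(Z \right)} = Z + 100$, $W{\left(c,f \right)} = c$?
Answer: $- \frac{194171}{6695} \approx -29.002$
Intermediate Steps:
$w{\left(Z \right)} = -25 - \frac{Z}{4}$ ($w{\left(Z \right)} = - \frac{Z + 100}{4} = - \frac{100 + Z}{4} = -25 - \frac{Z}{4}$)
$B = - \frac{20101}{6695}$ ($B = -3 + \frac{-146 + 2 \cdot 49}{17191 + 2894} = -3 + \frac{-146 + 98}{20085} = -3 - \frac{16}{6695} = - \frac{20101}{6695} \approx -3.0024$)
$B - w{\left(-204 \right)} = - \frac{20101}{6695} - \left(-25 - -51\right) = - \frac{20101}{6695} - \left(-25 + 51\right) = - \frac{20101}{6695} - 26 = - \frac{194171}{6695}$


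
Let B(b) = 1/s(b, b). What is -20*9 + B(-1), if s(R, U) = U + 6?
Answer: -899/5 ≈ -179.80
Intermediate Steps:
s(R, U) = 6 + U
B(b) = 1/(6 + b)
-20*9 + B(-1) = -20*9 + 1/(6 - 1) = -180 + 1/5 = -899/5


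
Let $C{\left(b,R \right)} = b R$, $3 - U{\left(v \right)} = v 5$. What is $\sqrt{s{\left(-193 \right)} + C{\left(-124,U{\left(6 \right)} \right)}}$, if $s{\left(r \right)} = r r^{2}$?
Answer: $i \sqrt{7185709} \approx 2680.6 i$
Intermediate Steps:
$U{\left(v \right)} = 3 - 5 v$ ($U{\left(v \right)} = 3 - v 5 = 3 - 5 v$)
$C{\left(b,R \right)} = R b$
$s{\left(r \right)} = r^{3}$
$\sqrt{s{\left(-193 \right)} + C{\left(-124,U{\left(6 \right)} \right)}} = \sqrt{\left(-193\right)^{3} + \left(3 - 30\right) \left(-124\right)} = \sqrt{-7189057 + \left(3 - 30\right) \left(-124\right)} = \sqrt{-7189057 - -3348} = \sqrt{-7189057 + 3348} = \sqrt{-7185709} = i \sqrt{7185709}$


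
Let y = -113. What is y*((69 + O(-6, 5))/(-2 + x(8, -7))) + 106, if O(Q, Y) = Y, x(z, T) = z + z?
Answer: -3439/7 ≈ -491.29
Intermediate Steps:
x(z, T) = 2*z
y*((69 + O(-6, 5))/(-2 + x(8, -7))) + 106 = -113*(69 + 5)/(-2 + 2*8) + 106 = -8362/(-2 + 16) + 106 = -8362/14 + 106 = -113*37/7 + 106 = -4181/7 + 106 = -3439/7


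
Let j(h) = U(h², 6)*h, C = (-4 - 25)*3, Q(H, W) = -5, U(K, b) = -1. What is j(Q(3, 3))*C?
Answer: -435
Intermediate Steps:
C = -87 (C = -29*3 = -87)
j(h) = -h
j(Q(3, 3))*C = -1*(-5)*(-87) = 5*(-87) = -435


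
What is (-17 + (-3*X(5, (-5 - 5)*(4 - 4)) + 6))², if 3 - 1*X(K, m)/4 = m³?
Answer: 2209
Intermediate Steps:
X(K, m) = 12 - 4*m³
(-17 + (-3*X(5, (-5 - 5)*(4 - 4)) + 6))² = (-17 + (-3*(12 - 4*(-5 - 5)³*(4 - 4)³) + 6))² = (-17 + (-3*(12 - 4*(-10*0)³) + 6))² = (-17 + (-3*(12 - 4*0³) + 6))² = (-17 + (-3*(12 - 4*0) + 6))² = (-17 + (-3*(12 + 0) + 6))² = (-17 + (-3*12 + 6))² = (-17 + (-36 + 6))² = (-17 - 30)² = (-47)² = 2209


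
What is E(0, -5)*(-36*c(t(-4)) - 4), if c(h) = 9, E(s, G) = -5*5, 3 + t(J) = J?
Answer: 8200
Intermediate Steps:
t(J) = -3 + J
E(s, G) = -25
E(0, -5)*(-36*c(t(-4)) - 4) = -25*(-36*9 - 4) = -25*(-324 - 4) = -25*(-328) = 8200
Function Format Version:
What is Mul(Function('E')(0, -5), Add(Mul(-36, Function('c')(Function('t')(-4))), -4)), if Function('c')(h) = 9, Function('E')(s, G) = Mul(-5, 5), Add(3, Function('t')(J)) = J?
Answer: 8200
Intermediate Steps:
Function('t')(J) = Add(-3, J)
Function('E')(s, G) = -25
Mul(Function('E')(0, -5), Add(Mul(-36, Function('c')(Function('t')(-4))), -4)) = Mul(-25, Add(Mul(-36, 9), -4)) = Mul(-25, Add(-324, -4)) = Mul(-25, -328) = 8200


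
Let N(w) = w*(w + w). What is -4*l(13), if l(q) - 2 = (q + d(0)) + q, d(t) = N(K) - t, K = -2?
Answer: -144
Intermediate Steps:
N(w) = 2*w² (N(w) = w*(2*w) = 2*w²)
d(t) = 8 - t (d(t) = 2*(-2)² - t = 2*4 - t = 8 - t)
l(q) = 10 + 2*q (l(q) = 2 + ((q + (8 - 1*0)) + q) = 2 + ((q + (8 + 0)) + q) = 2 + ((q + 8) + q) = 2 + ((8 + q) + q) = 2 + (8 + 2*q) = 10 + 2*q)
-4*l(13) = -4*(10 + 2*13) = -4*(10 + 26) = -4*36 = -144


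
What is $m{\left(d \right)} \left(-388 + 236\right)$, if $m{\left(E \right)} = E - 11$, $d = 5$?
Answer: $912$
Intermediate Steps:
$m{\left(E \right)} = -11 + E$ ($m{\left(E \right)} = E - 11 = -11 + E$)
$m{\left(d \right)} \left(-388 + 236\right) = \left(-11 + 5\right) \left(-388 + 236\right) = \left(-6\right) \left(-152\right) = 912$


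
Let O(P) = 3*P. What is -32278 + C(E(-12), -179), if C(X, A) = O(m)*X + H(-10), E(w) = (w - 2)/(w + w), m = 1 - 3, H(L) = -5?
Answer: -64573/2 ≈ -32287.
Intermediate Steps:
m = -2
E(w) = (-2 + w)/(2*w) (E(w) = (-2 + w)/((2*w)) = (-2 + w)*(1/(2*w)) = (-2 + w)/(2*w))
C(X, A) = -5 - 6*X (C(X, A) = (3*(-2))*X - 5 = -6*X - 5 = -5 - 6*X)
-32278 + C(E(-12), -179) = -32278 + (-5 - 3*(-2 - 12)/(-12)) = -32278 + (-5 - 3*(-1)*(-14)/12) = -32278 + (-5 - 6*7/12) = -32278 + (-5 - 7/2) = -32278 - 17/2 = -64573/2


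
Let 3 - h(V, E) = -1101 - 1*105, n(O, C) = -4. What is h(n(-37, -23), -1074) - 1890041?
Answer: -1888832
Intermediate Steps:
h(V, E) = 1209 (h(V, E) = 3 - (-1101 - 1*105) = 3 - (-1101 - 105) = 3 - 1*(-1206) = 3 + 1206 = 1209)
h(n(-37, -23), -1074) - 1890041 = 1209 - 1890041 = -1888832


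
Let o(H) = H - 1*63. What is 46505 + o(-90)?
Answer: 46352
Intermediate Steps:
o(H) = -63 + H (o(H) = H - 63 = -63 + H)
46505 + o(-90) = 46505 + (-63 - 90) = 46505 - 153 = 46352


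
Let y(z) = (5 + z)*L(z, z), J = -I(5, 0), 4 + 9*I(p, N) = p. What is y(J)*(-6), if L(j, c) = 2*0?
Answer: 0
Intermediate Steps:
L(j, c) = 0
I(p, N) = -4/9 + p/9
J = -⅑ (J = -(-4/9 + (⅑)*5) = -(-4/9 + 5/9) = -1*⅑ = -⅑ ≈ -0.11111)
y(z) = 0 (y(z) = (5 + z)*0 = 0)
y(J)*(-6) = 0*(-6) = 0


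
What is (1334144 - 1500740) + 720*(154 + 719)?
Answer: 461964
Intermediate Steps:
(1334144 - 1500740) + 720*(154 + 719) = -166596 + 720*873 = -166596 + 628560 = 461964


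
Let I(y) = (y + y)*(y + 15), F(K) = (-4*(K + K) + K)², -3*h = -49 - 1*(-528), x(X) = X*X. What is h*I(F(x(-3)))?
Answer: -5049457056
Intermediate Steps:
x(X) = X²
h = -479/3 (h = -(-49 - 1*(-528))/3 = -(-49 + 528)/3 = -⅓*479 = -479/3 ≈ -159.67)
F(K) = 49*K² (F(K) = (-8*K + K)² = (-7*K)² = 49*K²)
I(y) = 2*y*(15 + y) (I(y) = (2*y)*(15 + y) = 2*y*(15 + y))
h*I(F(x(-3))) = -958*49*((-3)²)²*(15 + 49*((-3)²)²)/3 = -958*49*9²*(15 + 49*9²)/3 = -958*49*81*(15 + 49*81)/3 = -958*3969*(15 + 3969)/3 = -958*3969*3984/3 = -479/3*31624992 = -5049457056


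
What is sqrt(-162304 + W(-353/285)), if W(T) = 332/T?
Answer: 2*I*sqrt(5064484999)/353 ≈ 403.2*I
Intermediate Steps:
sqrt(-162304 + W(-353/285)) = sqrt(-162304 + 332/((-353/285))) = sqrt(-162304 + 332/((-353*1/285))) = sqrt(-162304 + 332/(-353/285)) = sqrt(-162304 + 332*(-285/353)) = sqrt(-162304 - 94620/353) = sqrt(-57387932/353) = 2*I*sqrt(5064484999)/353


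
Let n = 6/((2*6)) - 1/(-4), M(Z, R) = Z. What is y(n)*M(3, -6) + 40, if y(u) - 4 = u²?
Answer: 859/16 ≈ 53.688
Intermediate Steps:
n = ¾ (n = 6/12 - 1*(-¼) = 6*(1/12) + ¼ = ½ + ¼ = ¾ ≈ 0.75000)
y(u) = 4 + u²
y(n)*M(3, -6) + 40 = (4 + (¾)²)*3 + 40 = (4 + 9/16)*3 + 40 = (73/16)*3 + 40 = 219/16 + 40 = 859/16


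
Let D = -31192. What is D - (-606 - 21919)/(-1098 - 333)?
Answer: -842609/27 ≈ -31208.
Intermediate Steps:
D - (-606 - 21919)/(-1098 - 333) = -31192 - (-606 - 21919)/(-1098 - 333) = -31192 - (-22525)/(-1431) = -31192 - (-22525)*(-1)/1431 = -31192 - 1*425/27 = -31192 - 425/27 = -842609/27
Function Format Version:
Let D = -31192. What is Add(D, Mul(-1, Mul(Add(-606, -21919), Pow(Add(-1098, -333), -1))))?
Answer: Rational(-842609, 27) ≈ -31208.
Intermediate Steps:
Add(D, Mul(-1, Mul(Add(-606, -21919), Pow(Add(-1098, -333), -1)))) = Add(-31192, Mul(-1, Mul(Add(-606, -21919), Pow(Add(-1098, -333), -1)))) = Add(-31192, Mul(-1, Mul(-22525, Pow(-1431, -1)))) = Add(-31192, Mul(-1, Mul(-22525, Rational(-1, 1431)))) = Add(-31192, Mul(-1, Rational(425, 27))) = Add(-31192, Rational(-425, 27)) = Rational(-842609, 27)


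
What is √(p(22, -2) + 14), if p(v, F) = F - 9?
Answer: √3 ≈ 1.7320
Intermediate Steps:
p(v, F) = -9 + F
√(p(22, -2) + 14) = √((-9 - 2) + 14) = √(-11 + 14) = √3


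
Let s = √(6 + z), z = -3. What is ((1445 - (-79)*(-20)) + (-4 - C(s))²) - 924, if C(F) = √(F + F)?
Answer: -1059 + (4 + √2*3^(¼))² ≈ -1024.6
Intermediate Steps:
s = √3 (s = √(6 - 3) = √3 ≈ 1.7320)
C(F) = √2*√F (C(F) = √(2*F) = √2*√F)
((1445 - (-79)*(-20)) + (-4 - C(s))²) - 924 = ((1445 - (-79)*(-20)) + (-4 - √2*√(√3))²) - 924 = ((1445 - 1*1580) + (-4 - √2*3^(¼))²) - 924 = ((1445 - 1580) + (-4 - √2*3^(¼))²) - 924 = (-135 + (-4 - √2*3^(¼))²) - 924 = -1059 + (-4 - √2*3^(¼))²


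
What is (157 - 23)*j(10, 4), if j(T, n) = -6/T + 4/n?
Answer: 268/5 ≈ 53.600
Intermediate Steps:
(157 - 23)*j(10, 4) = (157 - 23)*(-6/10 + 4/4) = 134*(-6*⅒ + 4*(¼)) = 134*(-⅗ + 1) = 134*(⅖) = 268/5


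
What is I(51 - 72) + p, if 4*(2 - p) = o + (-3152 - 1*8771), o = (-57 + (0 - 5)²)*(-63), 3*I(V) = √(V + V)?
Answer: 9915/4 + I*√42/3 ≈ 2478.8 + 2.1602*I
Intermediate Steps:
I(V) = √2*√V/3 (I(V) = √(V + V)/3 = √(2*V)/3 = (√2*√V)/3 = √2*√V/3)
o = 2016 (o = (-57 + (-5)²)*(-63) = (-57 + 25)*(-63) = -32*(-63) = 2016)
p = 9915/4 (p = 2 - (2016 + (-3152 - 1*8771))/4 = 2 - (2016 + (-3152 - 8771))/4 = 2 - (2016 - 11923)/4 = 2 - ¼*(-9907) = 2 + 9907/4 = 9915/4 ≈ 2478.8)
I(51 - 72) + p = √2*√(51 - 72)/3 + 9915/4 = √2*√(-21)/3 + 9915/4 = √2*(I*√21)/3 + 9915/4 = I*√42/3 + 9915/4 = 9915/4 + I*√42/3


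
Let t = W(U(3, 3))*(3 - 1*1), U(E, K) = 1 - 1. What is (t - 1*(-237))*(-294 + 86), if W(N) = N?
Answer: -49296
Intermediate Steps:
U(E, K) = 0
t = 0 (t = 0*(3 - 1*1) = 0*(3 - 1) = 0*2 = 0)
(t - 1*(-237))*(-294 + 86) = (0 - 1*(-237))*(-294 + 86) = (0 + 237)*(-208) = 237*(-208) = -49296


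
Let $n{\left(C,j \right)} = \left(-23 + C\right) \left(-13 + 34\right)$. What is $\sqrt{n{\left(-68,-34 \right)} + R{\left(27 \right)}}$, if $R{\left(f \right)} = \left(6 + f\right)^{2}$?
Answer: $i \sqrt{822} \approx 28.671 i$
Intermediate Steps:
$n{\left(C,j \right)} = -483 + 21 C$ ($n{\left(C,j \right)} = \left(-23 + C\right) 21 = -483 + 21 C$)
$\sqrt{n{\left(-68,-34 \right)} + R{\left(27 \right)}} = \sqrt{\left(-483 + 21 \left(-68\right)\right) + \left(6 + 27\right)^{2}} = \sqrt{\left(-483 - 1428\right) + 33^{2}} = \sqrt{-1911 + 1089} = \sqrt{-822} = i \sqrt{822}$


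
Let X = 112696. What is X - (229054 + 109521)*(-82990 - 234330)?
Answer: 107436731696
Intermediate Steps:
X - (229054 + 109521)*(-82990 - 234330) = 112696 - (229054 + 109521)*(-82990 - 234330) = 112696 - 338575*(-317320) = 112696 - 1*(-107436619000) = 112696 + 107436619000 = 107436731696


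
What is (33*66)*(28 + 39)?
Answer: 145926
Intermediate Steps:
(33*66)*(28 + 39) = 2178*67 = 145926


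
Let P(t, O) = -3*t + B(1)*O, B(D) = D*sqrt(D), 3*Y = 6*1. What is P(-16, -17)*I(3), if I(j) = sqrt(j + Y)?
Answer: 31*sqrt(5) ≈ 69.318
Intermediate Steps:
Y = 2 (Y = (6*1)/3 = (1/3)*6 = 2)
B(D) = D**(3/2)
I(j) = sqrt(2 + j) (I(j) = sqrt(j + 2) = sqrt(2 + j))
P(t, O) = O - 3*t (P(t, O) = -3*t + 1**(3/2)*O = -3*t + 1*O = -3*t + O = O - 3*t)
P(-16, -17)*I(3) = (-17 - 3*(-16))*sqrt(2 + 3) = (-17 + 48)*sqrt(5) = 31*sqrt(5)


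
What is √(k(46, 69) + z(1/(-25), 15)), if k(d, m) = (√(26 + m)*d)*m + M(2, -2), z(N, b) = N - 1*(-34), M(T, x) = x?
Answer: √(799 + 79350*√95)/5 ≈ 175.98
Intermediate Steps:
z(N, b) = 34 + N (z(N, b) = N + 34 = 34 + N)
k(d, m) = -2 + d*m*√(26 + m) (k(d, m) = (√(26 + m)*d)*m - 2 = (d*√(26 + m))*m - 2 = d*m*√(26 + m) - 2 = -2 + d*m*√(26 + m))
√(k(46, 69) + z(1/(-25), 15)) = √((-2 + 46*69*√(26 + 69)) + (34 + 1/(-25))) = √((-2 + 46*69*√95) + (34 - 1/25)) = √((-2 + 3174*√95) + 849/25) = √(799/25 + 3174*√95)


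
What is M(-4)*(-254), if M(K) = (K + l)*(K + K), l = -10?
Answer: -28448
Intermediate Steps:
M(K) = 2*K*(-10 + K) (M(K) = (K - 10)*(K + K) = (-10 + K)*(2*K) = 2*K*(-10 + K))
M(-4)*(-254) = (2*(-4)*(-10 - 4))*(-254) = (2*(-4)*(-14))*(-254) = 112*(-254) = -28448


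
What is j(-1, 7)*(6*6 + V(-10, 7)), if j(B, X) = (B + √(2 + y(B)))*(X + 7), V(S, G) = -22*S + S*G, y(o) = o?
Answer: 0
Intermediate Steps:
V(S, G) = -22*S + G*S
j(B, X) = (7 + X)*(B + √(2 + B)) (j(B, X) = (B + √(2 + B))*(X + 7) = (B + √(2 + B))*(7 + X) = (7 + X)*(B + √(2 + B)))
j(-1, 7)*(6*6 + V(-10, 7)) = (7*(-1) + 7*√(2 - 1) - 1*7 + 7*√(2 - 1))*(6*6 - 10*(-22 + 7)) = (-7 + 7*√1 - 7 + 7*√1)*(36 - 10*(-15)) = (-7 + 7*1 - 7 + 7*1)*(36 + 150) = (-7 + 7 - 7 + 7)*186 = 0*186 = 0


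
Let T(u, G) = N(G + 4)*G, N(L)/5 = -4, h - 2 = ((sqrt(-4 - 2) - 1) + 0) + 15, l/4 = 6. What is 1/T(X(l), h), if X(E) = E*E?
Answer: I/(20*(sqrt(6) - 16*I)) ≈ -0.0030534 + 0.00046746*I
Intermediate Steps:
l = 24 (l = 4*6 = 24)
h = 16 + I*sqrt(6) (h = 2 + (((sqrt(-4 - 2) - 1) + 0) + 15) = 2 + (((sqrt(-6) - 1) + 0) + 15) = 2 + (((I*sqrt(6) - 1) + 0) + 15) = 2 + (((-1 + I*sqrt(6)) + 0) + 15) = 2 + ((-1 + I*sqrt(6)) + 15) = 2 + (14 + I*sqrt(6)) = 16 + I*sqrt(6) ≈ 16.0 + 2.4495*I)
N(L) = -20 (N(L) = 5*(-4) = -20)
X(E) = E**2
T(u, G) = -20*G
1/T(X(l), h) = 1/(-20*(16 + I*sqrt(6))) = 1/(-320 - 20*I*sqrt(6))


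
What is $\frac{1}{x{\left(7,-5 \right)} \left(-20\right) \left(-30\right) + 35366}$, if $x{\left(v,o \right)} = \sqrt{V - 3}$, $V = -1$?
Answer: $\frac{17683}{626096978} - \frac{300 i}{313048489} \approx 2.8243 \cdot 10^{-5} - 9.5832 \cdot 10^{-7} i$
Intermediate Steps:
$x{\left(v,o \right)} = 2 i$ ($x{\left(v,o \right)} = \sqrt{-1 - 3} = \sqrt{-4} = 2 i$)
$\frac{1}{x{\left(7,-5 \right)} \left(-20\right) \left(-30\right) + 35366} = \frac{1}{2 i \left(-20\right) \left(-30\right) + 35366} = \frac{1}{- 40 i \left(-30\right) + 35366} = \frac{1}{1200 i + 35366} = \frac{1}{35366 + 1200 i} = \frac{35366 - 1200 i}{1252193956}$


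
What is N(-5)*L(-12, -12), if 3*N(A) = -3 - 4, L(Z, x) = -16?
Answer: 112/3 ≈ 37.333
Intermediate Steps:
N(A) = -7/3 (N(A) = (-3 - 4)/3 = (⅓)*(-7) = -7/3)
N(-5)*L(-12, -12) = -7/3*(-16) = 112/3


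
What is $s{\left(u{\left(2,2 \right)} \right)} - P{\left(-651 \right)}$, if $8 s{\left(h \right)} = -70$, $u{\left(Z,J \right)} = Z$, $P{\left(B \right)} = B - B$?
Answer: $- \frac{35}{4} \approx -8.75$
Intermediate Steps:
$P{\left(B \right)} = 0$
$s{\left(h \right)} = - \frac{35}{4}$ ($s{\left(h \right)} = \frac{1}{8} \left(-70\right) = - \frac{35}{4}$)
$s{\left(u{\left(2,2 \right)} \right)} - P{\left(-651 \right)} = - \frac{35}{4} - 0 = - \frac{35}{4} + 0 = - \frac{35}{4}$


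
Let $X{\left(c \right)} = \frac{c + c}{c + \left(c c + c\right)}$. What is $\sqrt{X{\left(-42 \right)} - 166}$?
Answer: $\frac{9 i \sqrt{205}}{10} \approx 12.886 i$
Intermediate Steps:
$X{\left(c \right)} = \frac{2 c}{c^{2} + 2 c}$ ($X{\left(c \right)} = \frac{2 c}{c + \left(c^{2} + c\right)} = \frac{2 c}{c + \left(c + c^{2}\right)} = \frac{2 c}{c^{2} + 2 c}$)
$\sqrt{X{\left(-42 \right)} - 166} = \sqrt{\frac{2}{2 - 42} - 166} = \sqrt{\frac{2}{-40} - 166} = \sqrt{2 \left(- \frac{1}{40}\right) - 166} = \sqrt{- \frac{1}{20} - 166} = \sqrt{- \frac{3321}{20}} = \frac{9 i \sqrt{205}}{10}$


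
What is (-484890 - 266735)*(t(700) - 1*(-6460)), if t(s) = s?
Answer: -5381635000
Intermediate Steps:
(-484890 - 266735)*(t(700) - 1*(-6460)) = (-484890 - 266735)*(700 - 1*(-6460)) = -751625*(700 + 6460) = -751625*7160 = -5381635000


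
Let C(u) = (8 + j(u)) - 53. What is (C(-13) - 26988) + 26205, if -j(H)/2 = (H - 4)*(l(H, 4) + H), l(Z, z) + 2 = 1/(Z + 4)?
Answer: -12076/9 ≈ -1341.8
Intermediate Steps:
l(Z, z) = -2 + 1/(4 + Z) (l(Z, z) = -2 + 1/(Z + 4) = -2 + 1/(4 + Z))
j(H) = -2*(-4 + H)*(H + (-7 - 2*H)/(4 + H)) (j(H) = -2*(H - 4)*((-7 - 2*H)/(4 + H) + H) = -2*(-4 + H)*(H + (-7 - 2*H)/(4 + H)))
C(u) = -45 + 2*(-28 - u³ + 2*u² + 15*u)/(4 + u) (C(u) = (8 + 2*(-28 - u³ + 2*u² + 15*u)/(4 + u)) - 53 = -45 + 2*(-28 - u³ + 2*u² + 15*u)/(4 + u))
(C(-13) - 26988) + 26205 = ((-236 - 15*(-13) - 2*(-13)³ + 4*(-13)²)/(4 - 13) - 26988) + 26205 = ((-236 + 195 - 2*(-2197) + 4*169)/(-9) - 26988) + 26205 = (-(-236 + 195 + 4394 + 676)/9 - 26988) + 26205 = (-⅑*5029 - 26988) + 26205 = (-5029/9 - 26988) + 26205 = -247921/9 + 26205 = -12076/9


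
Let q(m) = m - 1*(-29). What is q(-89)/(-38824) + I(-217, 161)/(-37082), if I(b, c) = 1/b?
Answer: 30177904/19525545641 ≈ 0.0015456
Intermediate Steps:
q(m) = 29 + m (q(m) = m + 29 = 29 + m)
q(-89)/(-38824) + I(-217, 161)/(-37082) = (29 - 89)/(-38824) + 1/(-217*(-37082)) = -60*(-1/38824) - 1/217*(-1/37082) = 15/9706 + 1/8046794 = 30177904/19525545641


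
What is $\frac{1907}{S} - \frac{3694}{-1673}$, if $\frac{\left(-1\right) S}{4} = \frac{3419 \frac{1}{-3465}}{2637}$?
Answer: $\frac{29151489860399}{22879948} \approx 1.2741 \cdot 10^{6}$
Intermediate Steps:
$S = \frac{13676}{9137205}$ ($S = - 4 \frac{3419 \frac{1}{-3465}}{2637} = - 4 \cdot 3419 \left(- \frac{1}{3465}\right) \frac{1}{2637} = - 4 \left(\left(- \frac{3419}{3465}\right) \frac{1}{2637}\right) = \left(-4\right) \left(- \frac{3419}{9137205}\right) = \frac{13676}{9137205} \approx 0.0014967$)
$\frac{1907}{S} - \frac{3694}{-1673} = \frac{1907}{\frac{13676}{9137205}} - \frac{3694}{-1673} = 1907 \cdot \frac{9137205}{13676} - - \frac{3694}{1673} = \frac{17424649935}{13676} + \frac{3694}{1673} = \frac{29151489860399}{22879948}$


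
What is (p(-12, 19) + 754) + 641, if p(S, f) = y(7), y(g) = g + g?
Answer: 1409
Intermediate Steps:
y(g) = 2*g
p(S, f) = 14 (p(S, f) = 2*7 = 14)
(p(-12, 19) + 754) + 641 = (14 + 754) + 641 = 768 + 641 = 1409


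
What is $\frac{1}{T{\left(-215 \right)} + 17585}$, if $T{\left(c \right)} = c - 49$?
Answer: $\frac{1}{17321} \approx 5.7733 \cdot 10^{-5}$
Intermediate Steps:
$T{\left(c \right)} = -49 + c$
$\frac{1}{T{\left(-215 \right)} + 17585} = \frac{1}{\left(-49 - 215\right) + 17585} = \frac{1}{-264 + 17585} = \frac{1}{17321}$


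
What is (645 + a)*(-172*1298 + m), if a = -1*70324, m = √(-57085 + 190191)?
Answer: 15556254824 - 69679*√133106 ≈ 1.5531e+10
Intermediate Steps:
m = √133106 ≈ 364.84
a = -70324
(645 + a)*(-172*1298 + m) = (645 - 70324)*(-172*1298 + √133106) = -69679*(-223256 + √133106) = 15556254824 - 69679*√133106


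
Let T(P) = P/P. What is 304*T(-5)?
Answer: 304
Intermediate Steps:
T(P) = 1
304*T(-5) = 304*1 = 304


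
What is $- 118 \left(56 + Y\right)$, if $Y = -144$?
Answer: $10384$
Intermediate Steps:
$- 118 \left(56 + Y\right) = - 118 \left(56 - 144\right) = \left(-118\right) \left(-88\right) = 10384$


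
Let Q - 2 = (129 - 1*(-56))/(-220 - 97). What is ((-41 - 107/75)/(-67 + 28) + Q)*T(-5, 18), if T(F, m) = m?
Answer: 4644038/103025 ≈ 45.077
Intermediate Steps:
Q = 449/317 (Q = 2 + (129 - 1*(-56))/(-220 - 97) = 2 + (129 + 56)/(-317) = 2 + 185*(-1/317) = 2 - 185/317 = 449/317 ≈ 1.4164)
((-41 - 107/75)/(-67 + 28) + Q)*T(-5, 18) = ((-41 - 107/75)/(-67 + 28) + 449/317)*18 = ((-41 - 107*1/75)/(-39) + 449/317)*18 = ((-41 - 107/75)*(-1/39) + 449/317)*18 = (-3182/75*(-1/39) + 449/317)*18 = (3182/2925 + 449/317)*18 = (2322019/927225)*18 = 4644038/103025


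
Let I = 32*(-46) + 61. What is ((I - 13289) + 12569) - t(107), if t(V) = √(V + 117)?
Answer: -2131 - 4*√14 ≈ -2146.0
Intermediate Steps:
I = -1411 (I = -1472 + 61 = -1411)
t(V) = √(117 + V)
((I - 13289) + 12569) - t(107) = ((-1411 - 13289) + 12569) - √(117 + 107) = (-14700 + 12569) - √224 = -2131 - 4*√14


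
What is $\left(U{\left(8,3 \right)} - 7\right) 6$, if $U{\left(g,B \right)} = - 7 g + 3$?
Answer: $-360$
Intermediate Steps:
$U{\left(g,B \right)} = 3 - 7 g$
$\left(U{\left(8,3 \right)} - 7\right) 6 = \left(\left(3 - 56\right) - 7\right) 6 = \left(-53 - 7\right) 6 = \left(-60\right) 6 = -360$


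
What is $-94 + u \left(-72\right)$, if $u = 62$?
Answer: $-4558$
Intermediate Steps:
$-94 + u \left(-72\right) = -94 + 62 \left(-72\right) = -94 - 4464 = -4558$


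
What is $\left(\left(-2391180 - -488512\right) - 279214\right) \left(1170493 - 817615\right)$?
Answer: $-769938156396$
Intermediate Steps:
$\left(\left(-2391180 - -488512\right) - 279214\right) \left(1170493 - 817615\right) = \left(\left(-2391180 + 488512\right) - 279214\right) 352878 = \left(-1902668 - 279214\right) 352878 = \left(-2181882\right) 352878 = -769938156396$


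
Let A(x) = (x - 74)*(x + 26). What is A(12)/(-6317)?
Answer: 2356/6317 ≈ 0.37296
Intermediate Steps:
A(x) = (-74 + x)*(26 + x)
A(12)/(-6317) = (-1924 + 12² - 48*12)/(-6317) = (-1924 + 144 - 576)*(-1/6317) = -2356*(-1/6317) = 2356/6317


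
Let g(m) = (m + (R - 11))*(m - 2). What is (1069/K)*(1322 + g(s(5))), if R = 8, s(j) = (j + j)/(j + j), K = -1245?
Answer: -1415356/1245 ≈ -1136.8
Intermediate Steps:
s(j) = 1 (s(j) = (2*j)/((2*j)) = (2*j)*(1/(2*j)) = 1)
g(m) = (-3 + m)*(-2 + m) (g(m) = (m + (8 - 11))*(m - 2) = (m - 3)*(-2 + m) = (-3 + m)*(-2 + m))
(1069/K)*(1322 + g(s(5))) = (1069/(-1245))*(1322 + (6 + 1² - 5*1)) = (1069*(-1/1245))*(1322 + (6 + 1 - 5)) = -1069*(1322 + 2)/1245 = -1069/1245*1324 = -1415356/1245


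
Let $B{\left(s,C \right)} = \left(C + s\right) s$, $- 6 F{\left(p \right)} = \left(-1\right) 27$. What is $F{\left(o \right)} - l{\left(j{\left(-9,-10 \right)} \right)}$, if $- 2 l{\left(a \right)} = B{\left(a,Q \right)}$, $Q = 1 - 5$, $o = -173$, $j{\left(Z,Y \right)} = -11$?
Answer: $87$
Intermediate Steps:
$F{\left(p \right)} = \frac{9}{2}$ ($F{\left(p \right)} = - \frac{\left(-1\right) 27}{6} = \left(- \frac{1}{6}\right) \left(-27\right) = \frac{9}{2}$)
$Q = -4$
$B{\left(s,C \right)} = s \left(C + s\right)$
$l{\left(a \right)} = - \frac{a \left(-4 + a\right)}{2}$
$F{\left(o \right)} - l{\left(j{\left(-9,-10 \right)} \right)} = \frac{9}{2} - \frac{1}{2} \left(-11\right) \left(4 - -11\right) = \frac{9}{2} - \frac{1}{2} \left(-11\right) \left(4 + 11\right) = \frac{9}{2} - \frac{1}{2} \left(-11\right) 15 = \frac{9}{2} - - \frac{165}{2} = \frac{9}{2} + \frac{165}{2} = 87$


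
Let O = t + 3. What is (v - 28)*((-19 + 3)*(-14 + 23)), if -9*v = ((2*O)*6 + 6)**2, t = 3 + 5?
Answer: 308736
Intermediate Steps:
t = 8
O = 11 (O = 8 + 3 = 11)
v = -2116 (v = -((2*11)*6 + 6)**2/9 = -(22*6 + 6)**2/9 = -(132 + 6)**2/9 = -1/9*138**2 = -1/9*19044 = -2116)
(v - 28)*((-19 + 3)*(-14 + 23)) = (-2116 - 28)*((-19 + 3)*(-14 + 23)) = -(-34304)*9 = -2144*(-144) = 308736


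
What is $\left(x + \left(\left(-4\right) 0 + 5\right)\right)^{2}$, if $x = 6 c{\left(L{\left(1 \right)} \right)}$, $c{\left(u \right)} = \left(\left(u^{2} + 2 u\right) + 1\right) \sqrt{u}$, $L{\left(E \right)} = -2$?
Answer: $-47 + 60 i \sqrt{2} \approx -47.0 + 84.853 i$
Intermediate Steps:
$c{\left(u \right)} = \sqrt{u} \left(1 + u^{2} + 2 u\right)$ ($c{\left(u \right)} = \left(1 + u^{2} + 2 u\right) \sqrt{u} = \sqrt{u} \left(1 + u^{2} + 2 u\right)$)
$x = 6 i \sqrt{2}$ ($x = 6 \sqrt{-2} \left(1 + \left(-2\right)^{2} + 2 \left(-2\right)\right) = 6 i \sqrt{2} \left(1 + 4 - 4\right) = 6 i \sqrt{2} \cdot 1 = 6 i \sqrt{2} \approx 8.4853 i$)
$\left(x + \left(\left(-4\right) 0 + 5\right)\right)^{2} = \left(6 i \sqrt{2} + \left(\left(-4\right) 0 + 5\right)\right)^{2} = \left(6 i \sqrt{2} + \left(0 + 5\right)\right)^{2} = \left(6 i \sqrt{2} + 5\right)^{2} = \left(5 + 6 i \sqrt{2}\right)^{2}$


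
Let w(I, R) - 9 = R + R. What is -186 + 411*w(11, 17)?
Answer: 17487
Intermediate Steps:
w(I, R) = 9 + 2*R (w(I, R) = 9 + (R + R) = 9 + 2*R)
-186 + 411*w(11, 17) = -186 + 411*(9 + 2*17) = -186 + 411*(9 + 34) = -186 + 411*43 = -186 + 17673 = 17487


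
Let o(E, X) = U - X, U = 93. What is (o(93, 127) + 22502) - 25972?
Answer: -3504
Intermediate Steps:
o(E, X) = 93 - X
(o(93, 127) + 22502) - 25972 = ((93 - 1*127) + 22502) - 25972 = ((93 - 127) + 22502) - 25972 = (-34 + 22502) - 25972 = 22468 - 25972 = -3504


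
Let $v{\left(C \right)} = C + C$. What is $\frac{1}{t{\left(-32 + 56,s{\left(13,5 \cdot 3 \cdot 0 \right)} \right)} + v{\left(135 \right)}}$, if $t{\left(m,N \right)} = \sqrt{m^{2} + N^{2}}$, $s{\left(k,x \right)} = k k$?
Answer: $\frac{270}{43763} - \frac{\sqrt{29137}}{43763} \approx 0.0022691$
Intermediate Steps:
$v{\left(C \right)} = 2 C$
$s{\left(k,x \right)} = k^{2}$
$t{\left(m,N \right)} = \sqrt{N^{2} + m^{2}}$
$\frac{1}{t{\left(-32 + 56,s{\left(13,5 \cdot 3 \cdot 0 \right)} \right)} + v{\left(135 \right)}} = \frac{1}{\sqrt{\left(13^{2}\right)^{2} + \left(-32 + 56\right)^{2}} + 2 \cdot 135} = \frac{1}{\sqrt{169^{2} + 24^{2}} + 270} = \frac{1}{\sqrt{28561 + 576} + 270} = \frac{1}{\sqrt{29137} + 270} = \frac{1}{270 + \sqrt{29137}}$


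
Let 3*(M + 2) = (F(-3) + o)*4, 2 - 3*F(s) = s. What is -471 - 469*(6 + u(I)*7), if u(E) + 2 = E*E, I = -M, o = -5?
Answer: -10778251/81 ≈ -1.3306e+5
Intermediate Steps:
F(s) = ⅔ - s/3
M = -58/9 (M = -2 + (((⅔ - ⅓*(-3)) - 5)*4)/3 = -2 + (((⅔ + 1) - 5)*4)/3 = -2 + ((5/3 - 5)*4)/3 = -2 + (-10/3*4)/3 = -2 + (⅓)*(-40/3) = -2 - 40/9 = -58/9 ≈ -6.4444)
I = 58/9 (I = -1*(-58/9) = 58/9 ≈ 6.4444)
u(E) = -2 + E² (u(E) = -2 + E*E = -2 + E²)
-471 - 469*(6 + u(I)*7) = -471 - 469*(6 + (-2 + (58/9)²)*7) = -471 - 469*(6 + (-2 + 3364/81)*7) = -471 - 469*(6 + (3202/81)*7) = -471 - 469*(6 + 22414/81) = -471 - 469*22900/81 = -471 - 10740100/81 = -10778251/81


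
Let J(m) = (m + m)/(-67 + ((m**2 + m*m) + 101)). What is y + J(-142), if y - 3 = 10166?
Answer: 205220447/20181 ≈ 10169.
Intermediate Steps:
y = 10169 (y = 3 + 10166 = 10169)
J(m) = 2*m/(34 + 2*m**2) (J(m) = (2*m)/(-67 + ((m**2 + m**2) + 101)) = (2*m)/(-67 + (2*m**2 + 101)) = (2*m)/(-67 + (101 + 2*m**2)) = (2*m)/(34 + 2*m**2) = 2*m/(34 + 2*m**2))
y + J(-142) = 10169 - 142/(17 + (-142)**2) = 10169 - 142/(17 + 20164) = 10169 - 142/20181 = 205220447/20181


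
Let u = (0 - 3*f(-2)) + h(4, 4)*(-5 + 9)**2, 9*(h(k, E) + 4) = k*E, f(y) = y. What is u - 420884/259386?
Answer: -12130772/389079 ≈ -31.178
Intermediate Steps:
h(k, E) = -4 + E*k/9 (h(k, E) = -4 + (k*E)/9 = -4 + (E*k)/9 = -4 + E*k/9)
u = -266/9 (u = (0 - 3*(-2)) + (-4 + (1/9)*4*4)*(-5 + 9)**2 = (0 + 6) + (-4 + 16/9)*4**2 = 6 - 20/9*16 = 6 - 320/9 = -266/9 ≈ -29.556)
u - 420884/259386 = -266/9 - 420884/259386 = -266/9 - 420884*1/259386 = -266/9 - 210442/129693 = -12130772/389079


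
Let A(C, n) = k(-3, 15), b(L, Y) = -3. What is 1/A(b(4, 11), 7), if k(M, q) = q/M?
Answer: -⅕ ≈ -0.20000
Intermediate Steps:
A(C, n) = -5 (A(C, n) = 15/(-3) = 15*(-⅓) = -5)
1/A(b(4, 11), 7) = 1/(-5) = -⅕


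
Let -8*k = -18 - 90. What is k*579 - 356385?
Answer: -697137/2 ≈ -3.4857e+5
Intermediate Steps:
k = 27/2 (k = -(-18 - 90)/8 = -1/8*(-108) = 27/2 ≈ 13.500)
k*579 - 356385 = (27/2)*579 - 356385 = 15633/2 - 356385 = -697137/2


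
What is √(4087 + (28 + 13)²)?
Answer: 2*√1442 ≈ 75.947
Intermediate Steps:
√(4087 + (28 + 13)²) = √(4087 + 41²) = √(4087 + 1681) = √5768 = 2*√1442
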